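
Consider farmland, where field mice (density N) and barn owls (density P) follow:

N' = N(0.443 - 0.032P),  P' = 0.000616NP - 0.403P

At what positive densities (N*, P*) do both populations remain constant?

Set dP/dt = 0 with P > 0: 0.000616N - 0.403 = 0, so N* = 0.403/0.000616 = 654.
Set dN/dt = 0 with N > 0: 0.443 - 0.032P = 0, so P* = 0.443/0.032 = 13.8.

N* ≈ 654, P* ≈ 13.8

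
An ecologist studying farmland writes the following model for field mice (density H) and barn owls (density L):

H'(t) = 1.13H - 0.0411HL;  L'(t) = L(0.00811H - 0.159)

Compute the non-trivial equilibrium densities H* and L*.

Set dL/dt = 0 with L > 0: 0.00811H - 0.159 = 0, so H* = 0.159/0.00811 = 19.6.
Set dH/dt = 0 with H > 0: 1.13 - 0.0411L = 0, so L* = 1.13/0.0411 = 27.5.

H* ≈ 19.6, L* ≈ 27.5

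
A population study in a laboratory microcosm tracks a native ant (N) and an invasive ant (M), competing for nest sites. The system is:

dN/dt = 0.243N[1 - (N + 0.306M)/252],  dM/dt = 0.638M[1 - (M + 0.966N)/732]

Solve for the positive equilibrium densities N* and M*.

N* ≈ 39.8, M* ≈ 694

Setting both brackets to zero gives the nullclines N + 0.306M = 252 and 0.966N + M = 732.
Substituting M = 732 - 0.966N into the first: N(1 - 0.306·0.966) = 252 - 0.306·732.
So N* = 28/0.704 = 39.8, and then M* = 732 - 0.966·39.8 = 694.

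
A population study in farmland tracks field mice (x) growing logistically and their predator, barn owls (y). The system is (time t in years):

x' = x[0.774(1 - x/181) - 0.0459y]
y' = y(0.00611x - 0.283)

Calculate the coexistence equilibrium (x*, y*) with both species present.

x* ≈ 46.3, y* ≈ 12.5

From dy/dt = 0 with y > 0: 0.00611x* = 0.283, so x* = 46.3.
Substitute into dx/dt = 0: 0.774(1 - 46.3/181) = 0.0459y*.
The bracket is 0.744, giving y* = 0.576/0.0459 = 12.5.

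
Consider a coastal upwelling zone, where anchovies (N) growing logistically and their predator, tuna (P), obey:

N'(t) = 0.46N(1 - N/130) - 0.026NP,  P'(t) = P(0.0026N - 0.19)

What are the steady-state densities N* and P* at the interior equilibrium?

From dP/dt = 0 with P > 0: 0.0026N* = 0.19, so N* = 73.1.
Substitute into dN/dt = 0: 0.46(1 - 73.1/130) = 0.026P*.
The bracket is 0.438, giving P* = 0.201/0.026 = 7.75.

N* ≈ 73.1, P* ≈ 7.75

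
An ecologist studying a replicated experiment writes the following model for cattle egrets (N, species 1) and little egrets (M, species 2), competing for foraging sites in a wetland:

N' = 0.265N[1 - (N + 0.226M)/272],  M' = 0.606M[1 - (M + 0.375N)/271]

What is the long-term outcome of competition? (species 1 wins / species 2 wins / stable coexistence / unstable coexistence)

stable coexistence

Compare the nullcline intercepts: K1/α12 = 272/0.226 = 1200 > K2 = 271; K2/α21 = 271/0.375 = 723 > K1 = 272.
Since both inequalities hold, each species can invade when rare, so the interior equilibrium is stable.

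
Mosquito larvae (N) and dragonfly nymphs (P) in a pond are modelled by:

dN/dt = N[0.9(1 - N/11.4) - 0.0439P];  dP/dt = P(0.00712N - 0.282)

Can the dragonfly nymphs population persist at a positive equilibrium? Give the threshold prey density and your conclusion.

The predator equation gives dP/dt > 0 only when N > 0.282/0.00712 = 39.6.
Without the predator, N → K = 11.4. Since 11.4 < 39.6, the predator cannot invade.

Threshold N = 39.6; K < 39.6, so no, the predator goes extinct.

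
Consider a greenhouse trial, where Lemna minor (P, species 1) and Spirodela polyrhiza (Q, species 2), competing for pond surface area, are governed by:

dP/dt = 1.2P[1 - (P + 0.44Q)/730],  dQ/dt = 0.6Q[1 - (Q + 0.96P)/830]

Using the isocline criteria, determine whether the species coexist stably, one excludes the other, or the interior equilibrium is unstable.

stable coexistence

Compare the nullcline intercepts: K1/α12 = 730/0.44 = 1660 > K2 = 830; K2/α21 = 830/0.96 = 865 > K1 = 730.
Since both inequalities hold, each species can invade when rare, so the interior equilibrium is stable.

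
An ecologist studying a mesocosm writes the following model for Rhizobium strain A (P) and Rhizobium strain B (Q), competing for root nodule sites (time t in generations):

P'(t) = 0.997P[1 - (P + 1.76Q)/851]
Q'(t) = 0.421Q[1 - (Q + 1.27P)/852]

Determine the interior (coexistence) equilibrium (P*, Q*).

P* ≈ 525, Q* ≈ 185

Setting both brackets to zero gives the nullclines P + 1.76Q = 851 and 1.27P + Q = 852.
Substituting Q = 852 - 1.27P into the first: P(1 - 1.76·1.27) = 851 - 1.76·852.
So P* = -649/-1.24 = 525, and then Q* = 852 - 1.27·525 = 185.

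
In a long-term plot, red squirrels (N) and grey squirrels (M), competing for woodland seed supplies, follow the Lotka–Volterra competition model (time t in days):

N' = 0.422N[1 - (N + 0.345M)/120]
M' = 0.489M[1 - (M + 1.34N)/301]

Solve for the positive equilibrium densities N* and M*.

Setting both brackets to zero gives the nullclines N + 0.345M = 120 and 1.34N + M = 301.
Substituting M = 301 - 1.34N into the first: N(1 - 0.345·1.34) = 120 - 0.345·301.
So N* = 16.2/0.538 = 30, and then M* = 301 - 1.34·30 = 261.

N* ≈ 30, M* ≈ 261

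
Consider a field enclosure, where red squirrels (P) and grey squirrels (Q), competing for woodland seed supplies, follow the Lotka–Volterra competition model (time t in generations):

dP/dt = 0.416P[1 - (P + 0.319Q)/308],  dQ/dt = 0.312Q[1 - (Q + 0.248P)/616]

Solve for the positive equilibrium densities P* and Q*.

P* ≈ 121, Q* ≈ 586

Setting both brackets to zero gives the nullclines P + 0.319Q = 308 and 0.248P + Q = 616.
Substituting Q = 616 - 0.248P into the first: P(1 - 0.319·0.248) = 308 - 0.319·616.
So P* = 111/0.921 = 121, and then Q* = 616 - 0.248·121 = 586.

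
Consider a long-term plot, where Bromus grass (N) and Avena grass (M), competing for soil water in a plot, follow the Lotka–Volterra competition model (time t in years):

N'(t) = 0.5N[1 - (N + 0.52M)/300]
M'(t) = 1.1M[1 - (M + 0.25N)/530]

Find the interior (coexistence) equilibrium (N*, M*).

Setting both brackets to zero gives the nullclines N + 0.52M = 300 and 0.25N + M = 530.
Substituting M = 530 - 0.25N into the first: N(1 - 0.52·0.25) = 300 - 0.52·530.
So N* = 24.4/0.87 = 28, and then M* = 530 - 0.25·28 = 523.

N* ≈ 28, M* ≈ 523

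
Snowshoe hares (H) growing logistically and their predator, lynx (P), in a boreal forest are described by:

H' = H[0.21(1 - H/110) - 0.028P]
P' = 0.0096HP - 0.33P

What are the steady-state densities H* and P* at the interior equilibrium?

H* ≈ 34.4, P* ≈ 5.16

From dP/dt = 0 with P > 0: 0.0096H* = 0.33, so H* = 34.4.
Substitute into dH/dt = 0: 0.21(1 - 34.4/110) = 0.028P*.
The bracket is 0.688, giving P* = 0.144/0.028 = 5.16.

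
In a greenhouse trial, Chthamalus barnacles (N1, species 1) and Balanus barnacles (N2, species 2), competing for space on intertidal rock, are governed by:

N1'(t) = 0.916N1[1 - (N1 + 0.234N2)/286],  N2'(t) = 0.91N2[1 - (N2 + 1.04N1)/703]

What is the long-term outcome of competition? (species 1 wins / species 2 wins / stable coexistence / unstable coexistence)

stable coexistence

Compare the nullcline intercepts: K1/α12 = 286/0.234 = 1220 > K2 = 703; K2/α21 = 703/1.04 = 676 > K1 = 286.
Since both inequalities hold, each species can invade when rare, so the interior equilibrium is stable.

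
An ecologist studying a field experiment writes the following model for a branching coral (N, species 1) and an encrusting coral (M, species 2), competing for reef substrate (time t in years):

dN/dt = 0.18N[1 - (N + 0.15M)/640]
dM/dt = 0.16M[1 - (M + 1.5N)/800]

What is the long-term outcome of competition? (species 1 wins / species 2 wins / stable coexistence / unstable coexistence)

species 1 excludes species 2

Compare the nullcline intercepts: K1/α12 = 640/0.15 = 4270 > K2 = 800; K2/α21 = 800/1.5 = 533 < K1 = 640.
Since the inequalities point opposite ways, species 1 can invade but species 2 cannot.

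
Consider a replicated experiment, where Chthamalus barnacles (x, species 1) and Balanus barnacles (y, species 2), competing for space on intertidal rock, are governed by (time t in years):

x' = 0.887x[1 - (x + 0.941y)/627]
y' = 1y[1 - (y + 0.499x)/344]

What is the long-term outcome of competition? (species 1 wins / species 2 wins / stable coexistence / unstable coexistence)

stable coexistence

Compare the nullcline intercepts: K1/α12 = 627/0.941 = 666 > K2 = 344; K2/α21 = 344/0.499 = 689 > K1 = 627.
Since both inequalities hold, each species can invade when rare, so the interior equilibrium is stable.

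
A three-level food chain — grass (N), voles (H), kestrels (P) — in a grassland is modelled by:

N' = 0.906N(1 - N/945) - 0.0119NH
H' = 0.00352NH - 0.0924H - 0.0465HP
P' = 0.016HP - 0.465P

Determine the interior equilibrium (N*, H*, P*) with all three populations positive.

N* ≈ 584, H* ≈ 29.1, P* ≈ 42.2

From dP/dt = 0: 0.016H* = 0.465, so H* = 29.1.
From dN/dt = 0: 0.906(1 - N*/945) = 0.0119·29.1, giving N* = 945·(1 - 0.382) = 584.
From dH/dt = 0: 0.00352·584 - 0.0924 = 0.0465P*, so P* = 1.96/0.0465 = 42.2.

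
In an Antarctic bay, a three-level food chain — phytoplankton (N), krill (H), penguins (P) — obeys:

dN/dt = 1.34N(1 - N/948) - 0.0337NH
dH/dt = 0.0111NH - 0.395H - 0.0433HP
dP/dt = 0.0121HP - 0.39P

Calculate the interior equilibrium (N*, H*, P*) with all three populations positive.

N* ≈ 180, H* ≈ 32.2, P* ≈ 36.9

From dP/dt = 0: 0.0121H* = 0.39, so H* = 32.2.
From dN/dt = 0: 1.34(1 - N*/948) = 0.0337·32.2, giving N* = 948·(1 - 0.811) = 180.
From dH/dt = 0: 0.0111·180 - 0.395 = 0.0433P*, so P* = 1.6/0.0433 = 36.9.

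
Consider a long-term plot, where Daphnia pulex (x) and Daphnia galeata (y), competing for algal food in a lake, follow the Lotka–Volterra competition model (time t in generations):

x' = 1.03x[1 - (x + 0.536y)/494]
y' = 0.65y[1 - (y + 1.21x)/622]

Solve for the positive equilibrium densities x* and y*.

Setting both brackets to zero gives the nullclines x + 0.536y = 494 and 1.21x + y = 622.
Substituting y = 622 - 1.21x into the first: x(1 - 0.536·1.21) = 494 - 0.536·622.
So x* = 161/0.351 = 457, and then y* = 622 - 1.21·457 = 69.

x* ≈ 457, y* ≈ 69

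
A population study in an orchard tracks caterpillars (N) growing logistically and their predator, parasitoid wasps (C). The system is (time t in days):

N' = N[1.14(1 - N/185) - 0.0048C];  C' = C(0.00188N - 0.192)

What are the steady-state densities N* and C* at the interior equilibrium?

N* ≈ 102, C* ≈ 106

From dC/dt = 0 with C > 0: 0.00188N* = 0.192, so N* = 102.
Substitute into dN/dt = 0: 1.14(1 - 102/185) = 0.0048C*.
The bracket is 0.448, giving C* = 0.511/0.0048 = 106.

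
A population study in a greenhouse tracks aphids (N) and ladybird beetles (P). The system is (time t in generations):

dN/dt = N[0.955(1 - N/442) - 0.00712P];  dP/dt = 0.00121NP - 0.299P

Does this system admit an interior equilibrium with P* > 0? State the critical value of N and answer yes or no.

Threshold N = 247; K > 247, so yes, the predator persists.

The predator equation gives dP/dt > 0 only when N > 0.299/0.00121 = 247.
Without the predator, N → K = 442. Since 442 > 247, the predator can invade and persist.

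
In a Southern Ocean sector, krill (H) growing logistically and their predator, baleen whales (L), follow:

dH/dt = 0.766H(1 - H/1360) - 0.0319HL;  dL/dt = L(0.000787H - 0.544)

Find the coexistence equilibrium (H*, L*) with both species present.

From dL/dt = 0 with L > 0: 0.000787H* = 0.544, so H* = 691.
Substitute into dH/dt = 0: 0.766(1 - 691/1360) = 0.0319L*.
The bracket is 0.492, giving L* = 0.377/0.0319 = 11.8.

H* ≈ 691, L* ≈ 11.8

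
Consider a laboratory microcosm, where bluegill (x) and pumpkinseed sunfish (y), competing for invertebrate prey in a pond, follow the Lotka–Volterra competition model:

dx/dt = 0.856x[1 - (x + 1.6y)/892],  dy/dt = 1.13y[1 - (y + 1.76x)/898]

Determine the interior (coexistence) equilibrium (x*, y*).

Setting both brackets to zero gives the nullclines x + 1.6y = 892 and 1.76x + y = 898.
Substituting y = 898 - 1.76x into the first: x(1 - 1.6·1.76) = 892 - 1.6·898.
So x* = -545/-1.82 = 300, and then y* = 898 - 1.76·300 = 370.

x* ≈ 300, y* ≈ 370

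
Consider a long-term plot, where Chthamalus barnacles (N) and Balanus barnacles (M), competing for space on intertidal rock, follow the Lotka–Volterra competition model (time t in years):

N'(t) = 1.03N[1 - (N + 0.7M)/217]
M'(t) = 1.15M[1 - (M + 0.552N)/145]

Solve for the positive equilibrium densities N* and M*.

N* ≈ 188, M* ≈ 41.1

Setting both brackets to zero gives the nullclines N + 0.7M = 217 and 0.552N + M = 145.
Substituting M = 145 - 0.552N into the first: N(1 - 0.7·0.552) = 217 - 0.7·145.
So N* = 116/0.614 = 188, and then M* = 145 - 0.552·188 = 41.1.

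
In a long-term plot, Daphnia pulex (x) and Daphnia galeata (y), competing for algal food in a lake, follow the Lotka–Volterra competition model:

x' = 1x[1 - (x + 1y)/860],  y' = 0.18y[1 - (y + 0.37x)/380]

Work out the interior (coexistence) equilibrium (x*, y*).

Setting both brackets to zero gives the nullclines x + 1y = 860 and 0.37x + y = 380.
Substituting y = 380 - 0.37x into the first: x(1 - 1·0.37) = 860 - 1·380.
So x* = 480/0.63 = 762, and then y* = 380 - 0.37·762 = 98.1.

x* ≈ 762, y* ≈ 98.1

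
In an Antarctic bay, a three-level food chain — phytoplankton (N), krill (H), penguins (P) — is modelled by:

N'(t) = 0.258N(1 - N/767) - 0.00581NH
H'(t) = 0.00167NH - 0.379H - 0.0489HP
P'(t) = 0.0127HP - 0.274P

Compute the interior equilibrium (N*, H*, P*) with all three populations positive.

From dP/dt = 0: 0.0127H* = 0.274, so H* = 21.6.
From dN/dt = 0: 0.258(1 - N*/767) = 0.00581·21.6, giving N* = 767·(1 - 0.486) = 394.
From dH/dt = 0: 0.00167·394 - 0.379 = 0.0489P*, so P* = 0.28/0.0489 = 5.72.

N* ≈ 394, H* ≈ 21.6, P* ≈ 5.72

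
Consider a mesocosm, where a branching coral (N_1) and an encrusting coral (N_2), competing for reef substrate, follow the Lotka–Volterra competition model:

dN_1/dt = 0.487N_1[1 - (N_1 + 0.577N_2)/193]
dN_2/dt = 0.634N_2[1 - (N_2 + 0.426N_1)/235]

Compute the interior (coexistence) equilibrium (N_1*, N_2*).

N_1* ≈ 76.1, N_2* ≈ 203

Setting both brackets to zero gives the nullclines N_1 + 0.577N_2 = 193 and 0.426N_1 + N_2 = 235.
Substituting N_2 = 235 - 0.426N_1 into the first: N_1(1 - 0.577·0.426) = 193 - 0.577·235.
So N_1* = 57.4/0.754 = 76.1, and then N_2* = 235 - 0.426·76.1 = 203.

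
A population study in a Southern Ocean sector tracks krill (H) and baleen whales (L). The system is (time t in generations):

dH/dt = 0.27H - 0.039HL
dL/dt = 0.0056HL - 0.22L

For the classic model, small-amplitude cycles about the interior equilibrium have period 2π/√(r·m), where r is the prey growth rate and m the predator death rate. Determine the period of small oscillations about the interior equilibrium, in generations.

T ≈ 25.8 generations

Here r = 0.27 and m = 0.22, so r·m = 0.0594.
ω = √0.0594 = 0.244 per generation, hence T = 2π/ω ≈ 25.8 generations.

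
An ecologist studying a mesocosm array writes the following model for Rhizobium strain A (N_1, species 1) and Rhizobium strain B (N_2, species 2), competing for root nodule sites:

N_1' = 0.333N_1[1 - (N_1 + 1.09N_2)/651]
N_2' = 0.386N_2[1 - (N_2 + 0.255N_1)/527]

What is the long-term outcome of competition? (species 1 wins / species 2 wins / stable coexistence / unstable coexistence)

Compare the nullcline intercepts: K1/α12 = 651/1.09 = 597 > K2 = 527; K2/α21 = 527/0.255 = 2070 > K1 = 651.
Since both inequalities hold, each species can invade when rare, so the interior equilibrium is stable.

stable coexistence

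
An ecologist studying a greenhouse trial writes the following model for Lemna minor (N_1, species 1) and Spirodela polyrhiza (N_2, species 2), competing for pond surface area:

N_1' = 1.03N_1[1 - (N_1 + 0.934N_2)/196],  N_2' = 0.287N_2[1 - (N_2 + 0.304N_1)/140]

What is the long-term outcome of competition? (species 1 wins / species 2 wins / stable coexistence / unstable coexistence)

Compare the nullcline intercepts: K1/α12 = 196/0.934 = 210 > K2 = 140; K2/α21 = 140/0.304 = 461 > K1 = 196.
Since both inequalities hold, each species can invade when rare, so the interior equilibrium is stable.

stable coexistence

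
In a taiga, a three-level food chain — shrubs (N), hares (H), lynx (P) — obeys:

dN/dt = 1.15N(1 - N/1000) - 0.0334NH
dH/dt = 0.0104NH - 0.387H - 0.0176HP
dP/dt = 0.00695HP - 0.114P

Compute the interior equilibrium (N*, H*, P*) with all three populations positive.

N* ≈ 524, H* ≈ 16.4, P* ≈ 287

From dP/dt = 0: 0.00695H* = 0.114, so H* = 16.4.
From dN/dt = 0: 1.15(1 - N*/1000) = 0.0334·16.4, giving N* = 1000·(1 - 0.476) = 524.
From dH/dt = 0: 0.0104·524 - 0.387 = 0.0176P*, so P* = 5.06/0.0176 = 287.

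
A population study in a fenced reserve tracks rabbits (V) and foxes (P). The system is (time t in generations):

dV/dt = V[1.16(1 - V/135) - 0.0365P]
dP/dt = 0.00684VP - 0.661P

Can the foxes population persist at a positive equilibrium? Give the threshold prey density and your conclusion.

Threshold V = 96.6; K > 96.6, so yes, the predator persists.

The predator equation gives dP/dt > 0 only when V > 0.661/0.00684 = 96.6.
Without the predator, V → K = 135. Since 135 > 96.6, the predator can invade and persist.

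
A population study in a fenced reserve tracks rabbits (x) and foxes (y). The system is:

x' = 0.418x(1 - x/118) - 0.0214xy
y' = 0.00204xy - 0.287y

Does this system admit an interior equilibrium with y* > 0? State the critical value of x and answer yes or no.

Threshold x = 141; K < 141, so no, the predator goes extinct.

The predator equation gives dy/dt > 0 only when x > 0.287/0.00204 = 141.
Without the predator, x → K = 118. Since 118 < 141, the predator cannot invade.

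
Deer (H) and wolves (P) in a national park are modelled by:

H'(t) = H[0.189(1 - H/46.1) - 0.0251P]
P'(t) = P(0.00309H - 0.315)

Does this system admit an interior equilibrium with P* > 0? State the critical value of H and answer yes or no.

The predator equation gives dP/dt > 0 only when H > 0.315/0.00309 = 102.
Without the predator, H → K = 46.1. Since 46.1 < 102, the predator cannot invade.

Threshold H = 102; K < 102, so no, the predator goes extinct.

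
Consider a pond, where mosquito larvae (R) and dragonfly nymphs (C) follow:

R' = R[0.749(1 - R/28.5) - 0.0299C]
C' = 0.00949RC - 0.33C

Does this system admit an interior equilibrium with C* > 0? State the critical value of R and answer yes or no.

Threshold R = 34.8; K < 34.8, so no, the predator goes extinct.

The predator equation gives dC/dt > 0 only when R > 0.33/0.00949 = 34.8.
Without the predator, R → K = 28.5. Since 28.5 < 34.8, the predator cannot invade.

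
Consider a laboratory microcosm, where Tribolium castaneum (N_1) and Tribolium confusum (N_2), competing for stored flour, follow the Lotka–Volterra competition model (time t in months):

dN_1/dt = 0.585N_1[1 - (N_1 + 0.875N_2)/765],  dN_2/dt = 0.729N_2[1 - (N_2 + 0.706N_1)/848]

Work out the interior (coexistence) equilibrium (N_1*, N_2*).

N_1* ≈ 60.2, N_2* ≈ 806

Setting both brackets to zero gives the nullclines N_1 + 0.875N_2 = 765 and 0.706N_1 + N_2 = 848.
Substituting N_2 = 848 - 0.706N_1 into the first: N_1(1 - 0.875·0.706) = 765 - 0.875·848.
So N_1* = 23/0.382 = 60.2, and then N_2* = 848 - 0.706·60.2 = 806.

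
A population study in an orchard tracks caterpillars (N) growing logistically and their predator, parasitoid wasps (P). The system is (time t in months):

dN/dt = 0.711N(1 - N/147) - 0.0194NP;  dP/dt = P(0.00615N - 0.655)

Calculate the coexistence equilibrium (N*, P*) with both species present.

From dP/dt = 0 with P > 0: 0.00615N* = 0.655, so N* = 107.
Substitute into dN/dt = 0: 0.711(1 - 107/147) = 0.0194P*.
The bracket is 0.275, giving P* = 0.196/0.0194 = 10.1.

N* ≈ 107, P* ≈ 10.1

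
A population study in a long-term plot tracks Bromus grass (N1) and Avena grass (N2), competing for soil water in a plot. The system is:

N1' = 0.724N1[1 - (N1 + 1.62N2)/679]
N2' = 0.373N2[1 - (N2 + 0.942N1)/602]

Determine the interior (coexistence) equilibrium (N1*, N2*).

N1* ≈ 563, N2* ≈ 71.5

Setting both brackets to zero gives the nullclines N1 + 1.62N2 = 679 and 0.942N1 + N2 = 602.
Substituting N2 = 602 - 0.942N1 into the first: N1(1 - 1.62·0.942) = 679 - 1.62·602.
So N1* = -296/-0.526 = 563, and then N2* = 602 - 0.942·563 = 71.5.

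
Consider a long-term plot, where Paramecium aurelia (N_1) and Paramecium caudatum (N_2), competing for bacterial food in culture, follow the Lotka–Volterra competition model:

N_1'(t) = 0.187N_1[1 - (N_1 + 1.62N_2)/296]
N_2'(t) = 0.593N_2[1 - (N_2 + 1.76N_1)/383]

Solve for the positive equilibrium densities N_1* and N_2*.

Setting both brackets to zero gives the nullclines N_1 + 1.62N_2 = 296 and 1.76N_1 + N_2 = 383.
Substituting N_2 = 383 - 1.76N_1 into the first: N_1(1 - 1.62·1.76) = 296 - 1.62·383.
So N_1* = -324/-1.85 = 175, and then N_2* = 383 - 1.76·175 = 74.5.

N_1* ≈ 175, N_2* ≈ 74.5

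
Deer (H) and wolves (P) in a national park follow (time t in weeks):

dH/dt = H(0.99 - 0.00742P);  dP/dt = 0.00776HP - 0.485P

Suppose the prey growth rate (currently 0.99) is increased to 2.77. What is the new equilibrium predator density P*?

P* ≈ 373

At the interior fixed point, setting dH/dt = 0 with H > 0 fixes P* = (prey growth rate)/(HP coefficient) — independent of the other coefficients.
With the change, P* = 2.77/0.00742 = 373; it rises from 133.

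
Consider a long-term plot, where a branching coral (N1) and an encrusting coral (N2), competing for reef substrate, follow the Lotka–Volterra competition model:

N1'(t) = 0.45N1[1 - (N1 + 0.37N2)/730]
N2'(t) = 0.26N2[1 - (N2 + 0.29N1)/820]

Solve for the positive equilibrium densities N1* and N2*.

N1* ≈ 478, N2* ≈ 681

Setting both brackets to zero gives the nullclines N1 + 0.37N2 = 730 and 0.29N1 + N2 = 820.
Substituting N2 = 820 - 0.29N1 into the first: N1(1 - 0.37·0.29) = 730 - 0.37·820.
So N1* = 427/0.893 = 478, and then N2* = 820 - 0.29·478 = 681.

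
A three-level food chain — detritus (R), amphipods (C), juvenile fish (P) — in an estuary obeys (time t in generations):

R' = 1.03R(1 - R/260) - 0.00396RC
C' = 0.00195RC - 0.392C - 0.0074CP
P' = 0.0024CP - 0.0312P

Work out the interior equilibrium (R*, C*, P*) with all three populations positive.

From dP/dt = 0: 0.0024C* = 0.0312, so C* = 13.
From dR/dt = 0: 1.03(1 - R*/260) = 0.00396·13, giving R* = 260·(1 - 0.05) = 247.
From dC/dt = 0: 0.00195·247 - 0.392 = 0.0074P*, so P* = 0.0897/0.0074 = 12.1.

R* ≈ 247, C* ≈ 13, P* ≈ 12.1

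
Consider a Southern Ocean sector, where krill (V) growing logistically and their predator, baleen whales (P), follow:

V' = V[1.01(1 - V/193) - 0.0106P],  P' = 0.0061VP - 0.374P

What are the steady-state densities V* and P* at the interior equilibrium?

From dP/dt = 0 with P > 0: 0.0061V* = 0.374, so V* = 61.3.
Substitute into dV/dt = 0: 1.01(1 - 61.3/193) = 0.0106P*.
The bracket is 0.682, giving P* = 0.689/0.0106 = 65.

V* ≈ 61.3, P* ≈ 65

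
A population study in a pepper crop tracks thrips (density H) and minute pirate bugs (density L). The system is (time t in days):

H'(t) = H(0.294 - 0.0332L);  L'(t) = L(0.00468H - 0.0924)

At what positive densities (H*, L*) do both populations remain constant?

H* ≈ 19.7, L* ≈ 8.86

Set dL/dt = 0 with L > 0: 0.00468H - 0.0924 = 0, so H* = 0.0924/0.00468 = 19.7.
Set dH/dt = 0 with H > 0: 0.294 - 0.0332L = 0, so L* = 0.294/0.0332 = 8.86.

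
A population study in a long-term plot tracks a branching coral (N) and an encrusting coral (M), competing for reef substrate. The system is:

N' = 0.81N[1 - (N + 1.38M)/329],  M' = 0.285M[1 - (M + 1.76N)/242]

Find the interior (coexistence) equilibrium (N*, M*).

Setting both brackets to zero gives the nullclines N + 1.38M = 329 and 1.76N + M = 242.
Substituting M = 242 - 1.76N into the first: N(1 - 1.38·1.76) = 329 - 1.38·242.
So N* = -4.96/-1.43 = 3.47, and then M* = 242 - 1.76·3.47 = 236.

N* ≈ 3.47, M* ≈ 236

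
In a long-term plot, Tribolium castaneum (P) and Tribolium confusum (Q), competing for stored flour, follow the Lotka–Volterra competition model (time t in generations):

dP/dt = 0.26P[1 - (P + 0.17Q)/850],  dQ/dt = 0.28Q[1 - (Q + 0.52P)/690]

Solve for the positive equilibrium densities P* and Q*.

Setting both brackets to zero gives the nullclines P + 0.17Q = 850 and 0.52P + Q = 690.
Substituting Q = 690 - 0.52P into the first: P(1 - 0.17·0.52) = 850 - 0.17·690.
So P* = 733/0.912 = 804, and then Q* = 690 - 0.52·804 = 272.

P* ≈ 804, Q* ≈ 272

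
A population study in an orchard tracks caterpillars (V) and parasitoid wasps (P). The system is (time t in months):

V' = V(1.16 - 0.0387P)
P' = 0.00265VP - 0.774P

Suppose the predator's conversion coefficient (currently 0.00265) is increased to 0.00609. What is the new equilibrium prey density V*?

At the interior fixed point, setting dP/dt = 0 with P > 0 fixes V* = (predator death rate)/(VP coefficient) — independent of the other coefficients.
With the change, V* = 0.774/0.00609 = 127; it falls from 292.

V* ≈ 127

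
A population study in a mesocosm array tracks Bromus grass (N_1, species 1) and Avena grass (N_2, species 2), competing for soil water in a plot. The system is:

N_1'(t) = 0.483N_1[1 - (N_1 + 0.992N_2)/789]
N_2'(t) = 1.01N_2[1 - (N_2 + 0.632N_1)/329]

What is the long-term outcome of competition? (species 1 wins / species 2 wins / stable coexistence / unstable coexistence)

Compare the nullcline intercepts: K1/α12 = 789/0.992 = 795 > K2 = 329; K2/α21 = 329/0.632 = 521 < K1 = 789.
Since the inequalities point opposite ways, species 1 can invade but species 2 cannot.

species 1 excludes species 2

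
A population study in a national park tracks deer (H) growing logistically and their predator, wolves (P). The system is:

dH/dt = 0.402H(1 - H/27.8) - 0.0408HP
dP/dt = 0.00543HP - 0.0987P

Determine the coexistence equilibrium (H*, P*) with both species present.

H* ≈ 18.2, P* ≈ 3.41

From dP/dt = 0 with P > 0: 0.00543H* = 0.0987, so H* = 18.2.
Substitute into dH/dt = 0: 0.402(1 - 18.2/27.8) = 0.0408P*.
The bracket is 0.346, giving P* = 0.139/0.0408 = 3.41.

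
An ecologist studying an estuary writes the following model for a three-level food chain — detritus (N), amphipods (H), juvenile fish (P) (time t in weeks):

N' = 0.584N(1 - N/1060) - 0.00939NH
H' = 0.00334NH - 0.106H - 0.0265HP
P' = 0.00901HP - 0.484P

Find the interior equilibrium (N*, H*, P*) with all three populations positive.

N* ≈ 144, H* ≈ 53.7, P* ≈ 14.2

From dP/dt = 0: 0.00901H* = 0.484, so H* = 53.7.
From dN/dt = 0: 0.584(1 - N*/1060) = 0.00939·53.7, giving N* = 1060·(1 - 0.864) = 144.
From dH/dt = 0: 0.00334·144 - 0.106 = 0.0265P*, so P* = 0.376/0.0265 = 14.2.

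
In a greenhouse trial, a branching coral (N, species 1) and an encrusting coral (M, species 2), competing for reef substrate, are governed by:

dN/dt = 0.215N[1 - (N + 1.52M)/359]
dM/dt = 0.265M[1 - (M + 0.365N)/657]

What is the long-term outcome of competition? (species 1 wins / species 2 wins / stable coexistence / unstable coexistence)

Compare the nullcline intercepts: K1/α12 = 359/1.52 = 236 < K2 = 657; K2/α21 = 657/0.365 = 1800 > K1 = 359.
Since the inequalities point opposite ways, species 2 can invade but species 1 cannot.

species 2 excludes species 1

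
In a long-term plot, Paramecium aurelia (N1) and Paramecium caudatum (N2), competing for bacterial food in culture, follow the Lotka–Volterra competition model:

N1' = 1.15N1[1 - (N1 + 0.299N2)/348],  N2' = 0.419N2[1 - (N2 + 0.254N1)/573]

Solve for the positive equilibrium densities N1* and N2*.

N1* ≈ 191, N2* ≈ 524

Setting both brackets to zero gives the nullclines N1 + 0.299N2 = 348 and 0.254N1 + N2 = 573.
Substituting N2 = 573 - 0.254N1 into the first: N1(1 - 0.299·0.254) = 348 - 0.299·573.
So N1* = 177/0.924 = 191, and then N2* = 573 - 0.254·191 = 524.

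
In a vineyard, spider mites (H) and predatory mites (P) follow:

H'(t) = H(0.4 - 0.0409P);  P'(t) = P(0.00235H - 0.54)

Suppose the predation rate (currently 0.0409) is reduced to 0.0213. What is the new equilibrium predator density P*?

At the interior fixed point, setting dH/dt = 0 with H > 0 fixes P* = (prey growth rate)/(HP coefficient) — independent of the other coefficients.
With the change, P* = 0.4/0.0213 = 18.8; it rises from 9.78.

P* ≈ 18.8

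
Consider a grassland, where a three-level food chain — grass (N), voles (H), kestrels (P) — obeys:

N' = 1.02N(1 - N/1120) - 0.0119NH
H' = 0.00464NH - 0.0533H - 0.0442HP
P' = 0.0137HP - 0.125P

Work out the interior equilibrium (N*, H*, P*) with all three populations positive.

From dP/dt = 0: 0.0137H* = 0.125, so H* = 9.12.
From dN/dt = 0: 1.02(1 - N*/1120) = 0.0119·9.12, giving N* = 1120·(1 - 0.106) = 1000.
From dH/dt = 0: 0.00464·1000 - 0.0533 = 0.0442P*, so P* = 4.59/0.0442 = 104.

N* ≈ 1000, H* ≈ 9.12, P* ≈ 104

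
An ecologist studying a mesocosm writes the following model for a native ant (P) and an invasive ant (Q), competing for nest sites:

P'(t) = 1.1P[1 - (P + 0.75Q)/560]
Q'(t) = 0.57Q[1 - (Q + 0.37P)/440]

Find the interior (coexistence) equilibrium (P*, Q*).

Setting both brackets to zero gives the nullclines P + 0.75Q = 560 and 0.37P + Q = 440.
Substituting Q = 440 - 0.37P into the first: P(1 - 0.75·0.37) = 560 - 0.75·440.
So P* = 230/0.723 = 318, and then Q* = 440 - 0.37·318 = 322.

P* ≈ 318, Q* ≈ 322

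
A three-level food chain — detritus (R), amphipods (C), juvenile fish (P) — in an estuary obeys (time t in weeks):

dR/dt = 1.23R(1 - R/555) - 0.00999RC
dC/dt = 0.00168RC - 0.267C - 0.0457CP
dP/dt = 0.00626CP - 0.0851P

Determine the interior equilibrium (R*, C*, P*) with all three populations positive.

From dP/dt = 0: 0.00626C* = 0.0851, so C* = 13.6.
From dR/dt = 0: 1.23(1 - R*/555) = 0.00999·13.6, giving R* = 555·(1 - 0.11) = 494.
From dC/dt = 0: 0.00168·494 - 0.267 = 0.0457P*, so P* = 0.562/0.0457 = 12.3.

R* ≈ 494, C* ≈ 13.6, P* ≈ 12.3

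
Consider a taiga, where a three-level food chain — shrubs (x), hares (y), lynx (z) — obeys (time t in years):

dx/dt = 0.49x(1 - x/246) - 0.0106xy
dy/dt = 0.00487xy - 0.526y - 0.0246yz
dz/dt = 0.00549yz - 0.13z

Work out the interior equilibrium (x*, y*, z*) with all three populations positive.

x* ≈ 120, y* ≈ 23.7, z* ≈ 2.37

From dz/dt = 0: 0.00549y* = 0.13, so y* = 23.7.
From dx/dt = 0: 0.49(1 - x*/246) = 0.0106·23.7, giving x* = 246·(1 - 0.512) = 120.
From dy/dt = 0: 0.00487·120 - 0.526 = 0.0246z*, so z* = 0.0583/0.0246 = 2.37.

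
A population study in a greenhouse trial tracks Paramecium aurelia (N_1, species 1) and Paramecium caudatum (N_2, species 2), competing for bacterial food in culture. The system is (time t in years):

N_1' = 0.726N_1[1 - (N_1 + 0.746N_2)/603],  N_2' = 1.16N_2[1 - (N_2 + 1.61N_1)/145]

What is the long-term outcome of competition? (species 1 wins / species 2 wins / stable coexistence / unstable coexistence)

species 1 excludes species 2

Compare the nullcline intercepts: K1/α12 = 603/0.746 = 808 > K2 = 145; K2/α21 = 145/1.61 = 90.1 < K1 = 603.
Since the inequalities point opposite ways, species 1 can invade but species 2 cannot.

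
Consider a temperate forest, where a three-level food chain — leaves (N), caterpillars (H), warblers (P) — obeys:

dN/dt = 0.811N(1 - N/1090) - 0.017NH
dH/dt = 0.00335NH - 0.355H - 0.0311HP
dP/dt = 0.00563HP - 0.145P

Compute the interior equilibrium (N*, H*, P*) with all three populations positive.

N* ≈ 502, H* ≈ 25.8, P* ≈ 42.6

From dP/dt = 0: 0.00563H* = 0.145, so H* = 25.8.
From dN/dt = 0: 0.811(1 - N*/1090) = 0.017·25.8, giving N* = 1090·(1 - 0.54) = 502.
From dH/dt = 0: 0.00335·502 - 0.355 = 0.0311P*, so P* = 1.33/0.0311 = 42.6.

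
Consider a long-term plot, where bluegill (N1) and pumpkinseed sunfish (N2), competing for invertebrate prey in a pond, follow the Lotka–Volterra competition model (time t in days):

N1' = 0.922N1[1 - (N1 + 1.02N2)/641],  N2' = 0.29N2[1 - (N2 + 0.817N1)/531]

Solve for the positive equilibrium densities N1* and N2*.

Setting both brackets to zero gives the nullclines N1 + 1.02N2 = 641 and 0.817N1 + N2 = 531.
Substituting N2 = 531 - 0.817N1 into the first: N1(1 - 1.02·0.817) = 641 - 1.02·531.
So N1* = 99.4/0.167 = 596, and then N2* = 531 - 0.817·596 = 43.8.

N1* ≈ 596, N2* ≈ 43.8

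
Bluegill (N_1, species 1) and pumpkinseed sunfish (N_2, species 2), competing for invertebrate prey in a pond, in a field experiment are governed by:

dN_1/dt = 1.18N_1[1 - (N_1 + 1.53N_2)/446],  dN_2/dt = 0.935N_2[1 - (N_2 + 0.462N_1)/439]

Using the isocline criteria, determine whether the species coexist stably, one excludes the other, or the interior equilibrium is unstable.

species 2 excludes species 1

Compare the nullcline intercepts: K1/α12 = 446/1.53 = 292 < K2 = 439; K2/α21 = 439/0.462 = 950 > K1 = 446.
Since the inequalities point opposite ways, species 2 can invade but species 1 cannot.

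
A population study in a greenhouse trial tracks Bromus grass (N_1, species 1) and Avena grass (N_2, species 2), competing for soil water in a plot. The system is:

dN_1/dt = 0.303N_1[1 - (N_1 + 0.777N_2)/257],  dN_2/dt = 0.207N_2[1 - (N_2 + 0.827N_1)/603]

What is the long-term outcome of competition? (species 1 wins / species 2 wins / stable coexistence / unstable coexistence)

species 2 excludes species 1

Compare the nullcline intercepts: K1/α12 = 257/0.777 = 331 < K2 = 603; K2/α21 = 603/0.827 = 729 > K1 = 257.
Since the inequalities point opposite ways, species 2 can invade but species 1 cannot.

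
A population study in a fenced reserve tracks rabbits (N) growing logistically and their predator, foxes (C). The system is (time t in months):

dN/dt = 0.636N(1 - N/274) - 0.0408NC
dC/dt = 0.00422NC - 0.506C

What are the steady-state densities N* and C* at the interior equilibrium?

From dC/dt = 0 with C > 0: 0.00422N* = 0.506, so N* = 120.
Substitute into dN/dt = 0: 0.636(1 - 120/274) = 0.0408C*.
The bracket is 0.562, giving C* = 0.358/0.0408 = 8.77.

N* ≈ 120, C* ≈ 8.77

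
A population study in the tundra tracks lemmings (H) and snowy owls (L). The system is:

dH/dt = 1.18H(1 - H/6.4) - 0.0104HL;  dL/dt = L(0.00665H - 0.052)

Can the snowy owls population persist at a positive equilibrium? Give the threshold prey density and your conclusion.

Threshold H = 7.82; K < 7.82, so no, the predator goes extinct.

The predator equation gives dL/dt > 0 only when H > 0.052/0.00665 = 7.82.
Without the predator, H → K = 6.4. Since 6.4 < 7.82, the predator cannot invade.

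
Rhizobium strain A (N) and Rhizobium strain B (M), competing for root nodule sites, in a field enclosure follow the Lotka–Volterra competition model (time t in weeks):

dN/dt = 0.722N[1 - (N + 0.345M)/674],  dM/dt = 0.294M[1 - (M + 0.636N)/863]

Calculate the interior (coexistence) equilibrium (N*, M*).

N* ≈ 482, M* ≈ 556

Setting both brackets to zero gives the nullclines N + 0.345M = 674 and 0.636N + M = 863.
Substituting M = 863 - 0.636N into the first: N(1 - 0.345·0.636) = 674 - 0.345·863.
So N* = 376/0.781 = 482, and then M* = 863 - 0.636·482 = 556.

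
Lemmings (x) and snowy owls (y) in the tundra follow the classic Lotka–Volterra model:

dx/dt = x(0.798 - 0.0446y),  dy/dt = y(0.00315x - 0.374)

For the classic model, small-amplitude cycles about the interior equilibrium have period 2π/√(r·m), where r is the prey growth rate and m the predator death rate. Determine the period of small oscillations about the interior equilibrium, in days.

T ≈ 11.5 days

Here r = 0.798 and m = 0.374, so r·m = 0.298.
ω = √0.298 = 0.546 per day, hence T = 2π/ω ≈ 11.5 days.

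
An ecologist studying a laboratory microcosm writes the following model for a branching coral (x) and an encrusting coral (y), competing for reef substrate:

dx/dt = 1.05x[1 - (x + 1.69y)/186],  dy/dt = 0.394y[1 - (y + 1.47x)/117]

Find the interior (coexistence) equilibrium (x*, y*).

Setting both brackets to zero gives the nullclines x + 1.69y = 186 and 1.47x + y = 117.
Substituting y = 117 - 1.47x into the first: x(1 - 1.69·1.47) = 186 - 1.69·117.
So x* = -11.7/-1.48 = 7.9, and then y* = 117 - 1.47·7.9 = 105.

x* ≈ 7.9, y* ≈ 105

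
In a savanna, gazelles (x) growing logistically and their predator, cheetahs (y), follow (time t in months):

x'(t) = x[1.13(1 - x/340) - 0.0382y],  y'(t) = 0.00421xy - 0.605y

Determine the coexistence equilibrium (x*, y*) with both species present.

From dy/dt = 0 with y > 0: 0.00421x* = 0.605, so x* = 144.
Substitute into dx/dt = 0: 1.13(1 - 144/340) = 0.0382y*.
The bracket is 0.577, giving y* = 0.652/0.0382 = 17.1.

x* ≈ 144, y* ≈ 17.1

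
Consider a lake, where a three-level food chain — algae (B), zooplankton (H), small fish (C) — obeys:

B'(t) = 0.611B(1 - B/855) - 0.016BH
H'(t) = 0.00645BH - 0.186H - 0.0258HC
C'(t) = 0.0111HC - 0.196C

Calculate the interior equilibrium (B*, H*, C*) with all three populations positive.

From dC/dt = 0: 0.0111H* = 0.196, so H* = 17.7.
From dB/dt = 0: 0.611(1 - B*/855) = 0.016·17.7, giving B* = 855·(1 - 0.462) = 460.
From dH/dt = 0: 0.00645·460 - 0.186 = 0.0258C*, so C* = 2.78/0.0258 = 108.

B* ≈ 460, H* ≈ 17.7, C* ≈ 108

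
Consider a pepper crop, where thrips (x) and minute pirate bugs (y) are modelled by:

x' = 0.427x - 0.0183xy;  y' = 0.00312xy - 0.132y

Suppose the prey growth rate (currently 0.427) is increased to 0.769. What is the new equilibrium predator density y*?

y* ≈ 42

At the interior fixed point, setting dx/dt = 0 with x > 0 fixes y* = (prey growth rate)/(xy coefficient) — independent of the other coefficients.
With the change, y* = 0.769/0.0183 = 42; it rises from 23.3.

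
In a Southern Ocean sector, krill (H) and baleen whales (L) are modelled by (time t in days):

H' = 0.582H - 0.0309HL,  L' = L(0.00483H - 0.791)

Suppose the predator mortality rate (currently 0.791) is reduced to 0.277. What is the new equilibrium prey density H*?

H* ≈ 57.3

At the interior fixed point, setting dL/dt = 0 with L > 0 fixes H* = (predator death rate)/(HL coefficient) — independent of the other coefficients.
With the change, H* = 0.277/0.00483 = 57.3; it falls from 164.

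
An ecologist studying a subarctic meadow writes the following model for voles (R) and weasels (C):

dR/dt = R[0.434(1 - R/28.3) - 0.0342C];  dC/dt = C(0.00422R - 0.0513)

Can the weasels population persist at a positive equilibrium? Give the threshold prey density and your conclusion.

The predator equation gives dC/dt > 0 only when R > 0.0513/0.00422 = 12.2.
Without the predator, R → K = 28.3. Since 28.3 > 12.2, the predator can invade and persist.

Threshold R = 12.2; K > 12.2, so yes, the predator persists.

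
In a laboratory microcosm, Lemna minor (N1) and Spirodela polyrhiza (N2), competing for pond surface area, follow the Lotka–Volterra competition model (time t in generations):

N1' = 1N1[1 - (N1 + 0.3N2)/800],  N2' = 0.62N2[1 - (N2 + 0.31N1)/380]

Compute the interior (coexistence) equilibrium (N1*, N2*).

Setting both brackets to zero gives the nullclines N1 + 0.3N2 = 800 and 0.31N1 + N2 = 380.
Substituting N2 = 380 - 0.31N1 into the first: N1(1 - 0.3·0.31) = 800 - 0.3·380.
So N1* = 686/0.907 = 756, and then N2* = 380 - 0.31·756 = 146.

N1* ≈ 756, N2* ≈ 146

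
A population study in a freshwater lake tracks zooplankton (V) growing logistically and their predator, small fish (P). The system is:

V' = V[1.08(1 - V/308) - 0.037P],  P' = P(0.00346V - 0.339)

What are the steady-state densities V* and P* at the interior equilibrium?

V* ≈ 98, P* ≈ 19.9

From dP/dt = 0 with P > 0: 0.00346V* = 0.339, so V* = 98.
Substitute into dV/dt = 0: 1.08(1 - 98/308) = 0.037P*.
The bracket is 0.682, giving P* = 0.736/0.037 = 19.9.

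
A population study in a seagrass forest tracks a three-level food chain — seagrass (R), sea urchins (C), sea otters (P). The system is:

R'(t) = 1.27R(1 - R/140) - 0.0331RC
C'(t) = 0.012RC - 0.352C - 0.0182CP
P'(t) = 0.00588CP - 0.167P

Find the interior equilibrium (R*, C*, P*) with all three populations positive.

R* ≈ 36.4, C* ≈ 28.4, P* ≈ 4.64

From dP/dt = 0: 0.00588C* = 0.167, so C* = 28.4.
From dR/dt = 0: 1.27(1 - R*/140) = 0.0331·28.4, giving R* = 140·(1 - 0.74) = 36.4.
From dC/dt = 0: 0.012·36.4 - 0.352 = 0.0182P*, so P* = 0.0844/0.0182 = 4.64.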